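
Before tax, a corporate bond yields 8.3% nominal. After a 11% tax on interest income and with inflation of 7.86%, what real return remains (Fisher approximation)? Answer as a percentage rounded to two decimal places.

-0.47%

After-tax nominal return = 8.3% × (1 − 0.11) = 7.3870%.
r ≈ 7.3870% − 7.86% → -0.47%.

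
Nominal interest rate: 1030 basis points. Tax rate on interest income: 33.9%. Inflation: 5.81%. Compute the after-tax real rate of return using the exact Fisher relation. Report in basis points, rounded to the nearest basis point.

After-tax nominal return = 10.3% × (1 − 0.339) = 6.8083%.
1 + r = 1.068083 / 1.05810 = 1.009435
After-tax real rate = 1.009435 − 1 → 94 basis points.

94 basis points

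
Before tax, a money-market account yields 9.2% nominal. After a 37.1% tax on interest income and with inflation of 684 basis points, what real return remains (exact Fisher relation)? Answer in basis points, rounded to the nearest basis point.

-99 basis points

After-tax nominal return = 9.2% × (1 − 0.371) = 5.7868%.
1 + r = 1.057868 / 1.06840 = 0.990142
After-tax real rate = 0.990142 − 1 → -99 basis points.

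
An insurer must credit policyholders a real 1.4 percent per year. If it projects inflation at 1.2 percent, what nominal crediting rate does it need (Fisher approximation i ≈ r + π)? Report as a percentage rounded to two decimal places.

2.60%

i ≈ r + π = 1.4% + 1.2% = 2.60%.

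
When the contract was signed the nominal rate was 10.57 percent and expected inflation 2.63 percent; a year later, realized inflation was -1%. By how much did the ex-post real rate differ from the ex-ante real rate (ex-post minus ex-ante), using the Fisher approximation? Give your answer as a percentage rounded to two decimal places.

Ex-ante: 10.57% − 2.63% = 7.940%
Ex-post: 10.57% − (-1%) = 11.570%
Difference (ex-post − ex-ante) = 3.6300% → 3.63%.

3.63%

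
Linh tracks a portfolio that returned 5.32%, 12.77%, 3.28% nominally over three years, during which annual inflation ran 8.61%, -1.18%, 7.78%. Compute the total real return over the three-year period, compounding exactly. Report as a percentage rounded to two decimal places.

Nominal growth factor = 1.0532 × 1.1277 × 1.0328 = 1.226650
Price-level growth factor = 1.0861 × 0.9882 × 1.0778 = 1.156786
Real growth factor = 1.226650 / 1.156786 = 1.060395
Total real return = 1.060395 − 1 → 6.04%.

6.04%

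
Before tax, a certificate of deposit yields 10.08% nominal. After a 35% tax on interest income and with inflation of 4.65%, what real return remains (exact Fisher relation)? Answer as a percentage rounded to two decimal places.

After-tax nominal return = 10.08% × (1 − 0.35) = 6.5520%.
1 + r = 1.06552 / 1.04650 = 1.018175
After-tax real rate = 1.018175 − 1 → 1.82%.

1.82%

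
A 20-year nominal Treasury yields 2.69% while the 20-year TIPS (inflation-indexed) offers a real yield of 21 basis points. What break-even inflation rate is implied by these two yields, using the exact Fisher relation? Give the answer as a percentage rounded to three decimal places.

(1 + π) = (1 + i)/(1 + r) = 1.02690 / 1.00210 = 1.024748
Break-even inflation = 1.024748 − 1 → 2.475%.

2.475%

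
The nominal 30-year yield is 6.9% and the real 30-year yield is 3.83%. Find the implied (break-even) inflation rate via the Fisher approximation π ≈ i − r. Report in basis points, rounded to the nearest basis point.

π ≈ i − r = 6.9% − 3.83% → 307 basis points.

307 basis points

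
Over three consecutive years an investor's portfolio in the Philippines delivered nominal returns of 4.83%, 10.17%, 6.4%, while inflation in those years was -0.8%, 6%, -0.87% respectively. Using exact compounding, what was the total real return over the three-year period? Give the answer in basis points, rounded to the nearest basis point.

Nominal growth factor = 1.0483 × 1.1017 × 1.0640 = 1.228826
Price-level growth factor = 0.9920 × 1.0600 × 0.9913 = 1.042372
Real growth factor = 1.228826 / 1.042372 = 1.178875
Total real return = 1.178875 − 1 → 1789 basis points.

1789 basis points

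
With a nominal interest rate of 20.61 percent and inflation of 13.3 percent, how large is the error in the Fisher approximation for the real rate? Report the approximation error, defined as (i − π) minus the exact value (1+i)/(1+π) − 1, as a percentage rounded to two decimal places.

0.86%

Approximate: r ≈ 20.610% − 13.300% = 7.3100%
Exact: (1 + 0.2061)/(1 + 0.1330) − 1 = 6.4519%
Error = 7.3100% − 6.4519% = 0.8581% → 0.86%.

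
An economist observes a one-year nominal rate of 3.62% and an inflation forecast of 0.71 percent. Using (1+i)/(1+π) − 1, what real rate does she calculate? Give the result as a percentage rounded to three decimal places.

2.889%

By the Fisher identity, 1 + r = (1 + i)/(1 + π).
1 + r = 1.03620 / 1.00710 = 1.0288948
r = 1.0288948 − 1 = 2.88948%, i.e. 2.889%.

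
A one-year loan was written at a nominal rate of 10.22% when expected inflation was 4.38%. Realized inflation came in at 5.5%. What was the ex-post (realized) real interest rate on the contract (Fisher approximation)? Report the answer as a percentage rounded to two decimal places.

Ex-post: 10.22% − 5.5% = 4.720%
So the realized real rate is 4.72%.

4.72%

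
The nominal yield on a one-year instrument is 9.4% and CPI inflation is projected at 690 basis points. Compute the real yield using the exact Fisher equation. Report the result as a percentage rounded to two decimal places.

By the Fisher relation, 1 + r = (1 + i)/(1 + π).
1 + r = 1.09400 / 1.06900 = 1.023386
r = 1.023386 − 1 = 2.3386%, i.e. 2.34%.

2.34%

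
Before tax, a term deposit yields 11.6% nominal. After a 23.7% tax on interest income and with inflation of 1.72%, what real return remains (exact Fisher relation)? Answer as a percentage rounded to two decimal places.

7.01%

After-tax nominal return = 11.6% × (1 − 0.237) = 8.8508%.
1 + r = 1.088508 / 1.01720 = 1.070102
After-tax real rate = 1.070102 − 1 → 7.01%.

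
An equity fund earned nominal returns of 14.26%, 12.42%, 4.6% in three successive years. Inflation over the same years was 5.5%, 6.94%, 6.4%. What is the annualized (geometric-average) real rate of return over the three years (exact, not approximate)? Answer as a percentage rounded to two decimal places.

3.83%

Compound the nominal returns: 1.1426 × 1.1242 × 1.0460 = 1.34359842.
Compound inflation: 1.0550 × 1.0694 × 1.0640 = 1.20042289.
Deflate: 1.34359842 / 1.20042289 = 1.11927091.
Annualized real rate = 1.11927091^(1/3) − 1 = 3.8273% → 3.83%.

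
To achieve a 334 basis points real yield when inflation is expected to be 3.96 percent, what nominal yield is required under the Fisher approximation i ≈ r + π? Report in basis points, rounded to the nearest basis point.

730 basis points

i ≈ r + π = 3.34% + 3.96% = 730 basis points.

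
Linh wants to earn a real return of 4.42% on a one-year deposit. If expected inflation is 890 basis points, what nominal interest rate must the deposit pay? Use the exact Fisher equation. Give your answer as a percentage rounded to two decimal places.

(1 + i) = (1 + r)(1 + π) = 1.04420 × 1.08900 = 1.1371338
i = 1.1371338 − 1, so the required nominal rate is 13.71%.

13.71%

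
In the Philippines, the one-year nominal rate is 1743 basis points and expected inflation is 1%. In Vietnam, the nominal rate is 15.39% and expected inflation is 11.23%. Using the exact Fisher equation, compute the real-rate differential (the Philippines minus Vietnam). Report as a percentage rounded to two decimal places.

The Philippines: (1 + 0.1743)/(1 + 0.0100) − 1 = 16.2673%
Vietnam: (1 + 0.1539)/(1 + 0.1123) − 1 = 3.7400%
Differential = 16.2673% − 3.7400% = 12.5273% → 12.53%.

12.53%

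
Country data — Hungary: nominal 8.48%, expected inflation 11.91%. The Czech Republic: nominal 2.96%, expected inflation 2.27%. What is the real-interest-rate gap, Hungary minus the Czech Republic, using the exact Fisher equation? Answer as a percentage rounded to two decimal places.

-3.74%

Hungary: (1 + 0.0848)/(1 + 0.1191) − 1 = -3.0650%
The Czech Republic: (1 + 0.0296)/(1 + 0.0227) − 1 = 0.6747%
Differential = -3.0650% − 0.6747% = -3.7396% → -3.74%.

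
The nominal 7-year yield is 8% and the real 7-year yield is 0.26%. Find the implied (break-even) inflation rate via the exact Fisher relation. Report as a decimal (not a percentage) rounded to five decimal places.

(1 + π) = (1 + i)/(1 + r) = 1.08000 / 1.00260 = 1.077199
Break-even inflation = 1.077199 − 1 → 0.07720.

0.07720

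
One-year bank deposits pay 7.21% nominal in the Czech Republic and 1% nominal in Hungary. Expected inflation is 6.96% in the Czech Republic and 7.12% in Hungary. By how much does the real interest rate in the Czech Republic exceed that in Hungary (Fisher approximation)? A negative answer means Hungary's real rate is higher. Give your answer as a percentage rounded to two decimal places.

The Czech Republic: 7.21% − 6.96% = 0.250%
Hungary: 1% − 7.12% = -6.120%
Differential = 6.370% → 6.37%.

6.37%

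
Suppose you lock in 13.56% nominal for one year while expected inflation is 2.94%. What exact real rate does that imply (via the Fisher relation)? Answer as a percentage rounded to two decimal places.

10.32%

By the Fisher relation, 1 + r = (1 + i)/(1 + π).
1 + r = 1.13560 / 1.02940 = 1.103167
r = 1.103167 − 1 = 10.3167%, i.e. 10.32%.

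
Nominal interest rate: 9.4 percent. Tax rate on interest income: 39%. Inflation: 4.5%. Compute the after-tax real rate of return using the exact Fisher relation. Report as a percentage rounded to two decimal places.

After-tax nominal return = 9.4% × (1 − 0.39) = 5.7340%.
1 + r = 1.05734 / 1.04500 = 1.011809
After-tax real rate = 1.011809 − 1 → 1.18%.

1.18%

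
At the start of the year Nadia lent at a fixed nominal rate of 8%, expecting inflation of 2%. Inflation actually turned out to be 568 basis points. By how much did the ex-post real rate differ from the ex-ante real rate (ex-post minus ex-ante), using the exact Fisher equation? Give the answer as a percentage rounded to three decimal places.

-3.687%

Ex-ante: (1 + 0.0800)/(1 + 0.0200) − 1 = 5.8824%
Ex-post: (1 + 0.0800)/(1 + 0.0568) − 1 = 2.1953%
Difference (ex-post − ex-ante) = -3.6870% → -3.687%.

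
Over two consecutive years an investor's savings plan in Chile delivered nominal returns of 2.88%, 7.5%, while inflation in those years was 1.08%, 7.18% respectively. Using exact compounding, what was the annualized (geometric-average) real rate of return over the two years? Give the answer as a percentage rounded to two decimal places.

1.04%

Nominal growth factor = 1.0288 × 1.0750 = 1.10596000
Price-level growth factor = 1.0108 × 1.0718 = 1.08337544
Real growth factor = 1.10596000 / 1.08337544 = 1.02084648
Annualized real rate = 1.02084648^(1/2) − 1 = 1.0369% → 1.04%.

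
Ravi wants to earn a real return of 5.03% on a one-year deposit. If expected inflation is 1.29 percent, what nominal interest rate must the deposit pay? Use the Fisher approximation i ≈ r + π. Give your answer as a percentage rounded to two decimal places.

6.32%

i ≈ r + π = 5.03% + 1.29% = 6.32%.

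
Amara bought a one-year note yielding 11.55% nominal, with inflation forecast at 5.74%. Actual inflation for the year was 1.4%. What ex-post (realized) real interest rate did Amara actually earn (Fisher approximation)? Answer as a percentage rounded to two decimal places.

Ex-post: 11.55% − 1.4% = 10.150%
So the realized real rate is 10.15%.

10.15%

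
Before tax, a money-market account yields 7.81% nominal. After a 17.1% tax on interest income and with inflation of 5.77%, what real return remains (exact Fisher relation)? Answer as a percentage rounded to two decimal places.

After-tax nominal return = 7.81% × (1 − 0.171) = 6.47449%.
1 + r = 1.0647449 / 1.05770 = 1.006661
After-tax real rate = 1.006661 − 1 → 0.67%.

0.67%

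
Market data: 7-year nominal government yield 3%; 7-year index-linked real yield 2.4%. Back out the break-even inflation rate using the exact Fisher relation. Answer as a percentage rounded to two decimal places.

0.59%

(1 + π) = (1 + i)/(1 + r) = 1.03000 / 1.02400 = 1.005859
Break-even inflation = 1.005859 − 1 → 0.59%.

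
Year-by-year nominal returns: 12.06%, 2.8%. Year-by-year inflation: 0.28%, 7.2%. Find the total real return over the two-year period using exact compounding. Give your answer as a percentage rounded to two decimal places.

7.16%

Nominal growth factor = 1.1206 × 1.0280 = 1.151977
Price-level growth factor = 1.0028 × 1.0720 = 1.075002
Real growth factor = 1.151977 / 1.075002 = 1.071605
Total real return = 1.071605 − 1 → 7.16%.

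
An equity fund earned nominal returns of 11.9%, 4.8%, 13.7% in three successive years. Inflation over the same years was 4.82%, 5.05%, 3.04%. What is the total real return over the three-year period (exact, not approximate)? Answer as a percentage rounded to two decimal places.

Nominal growth factor = 1.1190 × 1.0480 × 1.1370 = 1.333374
Price-level growth factor = 1.0482 × 1.0505 × 1.0304 = 1.134609
Real growth factor = 1.333374 / 1.134609 = 1.175184
Total real return = 1.175184 − 1 → 17.52%.

17.52%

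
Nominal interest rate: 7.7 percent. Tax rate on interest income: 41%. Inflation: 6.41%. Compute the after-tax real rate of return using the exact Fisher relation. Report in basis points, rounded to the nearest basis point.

After-tax nominal return = 7.7% × (1 − 0.41) = 4.5430%.
1 + r = 1.04543 / 1.06410 = 0.982455
After-tax real rate = 0.982455 − 1 → -175 basis points.

-175 basis points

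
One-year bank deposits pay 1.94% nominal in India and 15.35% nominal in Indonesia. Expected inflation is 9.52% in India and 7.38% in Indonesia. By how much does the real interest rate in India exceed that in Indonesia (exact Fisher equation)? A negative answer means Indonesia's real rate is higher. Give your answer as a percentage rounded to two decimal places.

India: (1 + 0.0194)/(1 + 0.0952) − 1 = -6.9211%
Indonesia: (1 + 0.1535)/(1 + 0.0738) − 1 = 7.4222%
Differential = -6.9211% − 7.4222% = -14.3433% → -14.34%.

-14.34%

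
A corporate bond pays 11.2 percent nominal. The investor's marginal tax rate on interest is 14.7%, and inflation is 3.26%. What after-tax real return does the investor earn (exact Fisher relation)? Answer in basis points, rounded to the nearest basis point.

After-tax nominal return = 11.2% × (1 − 0.147) = 9.5536%.
1 + r = 1.095536 / 1.03260 = 1.060949
After-tax real rate = 1.060949 − 1 → 609 basis points.

609 basis points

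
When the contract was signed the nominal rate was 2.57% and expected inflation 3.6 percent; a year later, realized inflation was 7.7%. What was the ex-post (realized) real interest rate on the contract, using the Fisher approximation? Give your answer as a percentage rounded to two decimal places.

-5.13%

Ex-post: 2.57% − 7.7% = -5.130%
So the realized real rate is -5.13%.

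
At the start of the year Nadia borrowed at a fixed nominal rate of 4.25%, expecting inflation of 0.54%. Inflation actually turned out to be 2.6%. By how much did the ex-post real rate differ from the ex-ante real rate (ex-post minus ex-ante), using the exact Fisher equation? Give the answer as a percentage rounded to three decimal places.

Ex-ante: (1 + 0.0425)/(1 + 0.0054) − 1 = 3.6901%
Ex-post: (1 + 0.0425)/(1 + 0.0260) − 1 = 1.6082%
Difference (ex-post − ex-ante) = -2.0819% → -2.082%.

-2.082%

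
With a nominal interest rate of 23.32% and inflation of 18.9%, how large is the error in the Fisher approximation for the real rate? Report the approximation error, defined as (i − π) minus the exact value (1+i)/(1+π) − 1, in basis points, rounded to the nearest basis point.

Approximate: r ≈ 23.320% − 18.900% = 4.4200%
Exact: (1 + 0.2332)/(1 + 0.1890) − 1 = 3.7174%
Error = 4.4200% − 3.7174% = 0.7026% → 70 basis points.

70 basis points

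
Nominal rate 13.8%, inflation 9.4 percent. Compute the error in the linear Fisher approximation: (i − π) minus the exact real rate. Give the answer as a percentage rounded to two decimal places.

Approximate: r ≈ 13.800% − 9.400% = 4.4000%
Exact: (1 + 0.1380)/(1 + 0.0940) − 1 = 4.0219%
Error = 4.4000% − 4.0219% = 0.3781% → 0.38%.

0.38%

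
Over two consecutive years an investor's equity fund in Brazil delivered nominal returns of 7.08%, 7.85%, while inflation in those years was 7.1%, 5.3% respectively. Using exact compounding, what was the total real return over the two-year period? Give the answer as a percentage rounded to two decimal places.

2.40%

Nominal growth factor = 1.0708 × 1.0785 = 1.154858
Price-level growth factor = 1.0710 × 1.0530 = 1.127763
Real growth factor = 1.154858 / 1.127763 = 1.024025
Total real return = 1.024025 − 1 → 2.40%.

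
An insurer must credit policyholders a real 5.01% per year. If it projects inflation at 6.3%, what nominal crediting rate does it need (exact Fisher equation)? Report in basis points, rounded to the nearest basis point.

1163 basis points

(1 + i) = (1 + r)(1 + π) = 1.05010 × 1.06300 = 1.1162563
i = 1.1162563 − 1, so the required nominal rate is 1163 basis points.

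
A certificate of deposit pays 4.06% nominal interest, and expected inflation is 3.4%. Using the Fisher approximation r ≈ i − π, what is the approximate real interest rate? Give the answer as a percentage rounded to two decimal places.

r ≈ i − π = 4.06% − 3.4% = 0.66%.

0.66%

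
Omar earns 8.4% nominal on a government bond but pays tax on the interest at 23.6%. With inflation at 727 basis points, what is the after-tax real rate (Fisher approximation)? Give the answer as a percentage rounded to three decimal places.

After-tax nominal return = 8.4% × (1 − 0.236) = 6.4176%.
r ≈ 6.4176% − 7.27% → -0.852%.

-0.852%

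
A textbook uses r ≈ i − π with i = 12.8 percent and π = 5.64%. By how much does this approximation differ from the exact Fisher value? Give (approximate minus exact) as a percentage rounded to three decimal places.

0.382%

Approximate: r ≈ 12.800% − 5.640% = 7.1600%
Exact: (1 + 0.1280)/(1 + 0.0564) − 1 = 6.7777%
Error = 7.1600% − 6.7777% = 0.3823% → 0.382%.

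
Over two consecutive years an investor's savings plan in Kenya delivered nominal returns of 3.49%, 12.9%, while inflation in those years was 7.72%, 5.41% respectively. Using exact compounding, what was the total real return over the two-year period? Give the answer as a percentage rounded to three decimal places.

2.900%

Nominal growth factor = 1.0349 × 1.1290 = 1.168402
Price-level growth factor = 1.0772 × 1.0541 = 1.135477
Real growth factor = 1.168402 / 1.135477 = 1.028997
Total real return = 1.028997 − 1 → 2.900%.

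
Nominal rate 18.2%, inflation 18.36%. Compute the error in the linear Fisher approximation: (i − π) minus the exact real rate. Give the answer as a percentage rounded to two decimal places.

-0.02%

Approximate: r ≈ 18.200% − 18.360% = -0.1600%
Exact: (1 + 0.1820)/(1 + 0.1836) − 1 = -0.1352%
Error = -0.1600% − (-0.1352%) = -0.0248% → -0.02%.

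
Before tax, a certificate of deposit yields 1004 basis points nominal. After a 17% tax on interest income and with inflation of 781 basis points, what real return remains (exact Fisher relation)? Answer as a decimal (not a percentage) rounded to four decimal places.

After-tax nominal return = 10.04% × (1 − 0.17) = 8.3332%.
1 + r = 1.083332 / 1.07810 = 1.004853
After-tax real rate = 1.004853 − 1 → 0.0049.

0.0049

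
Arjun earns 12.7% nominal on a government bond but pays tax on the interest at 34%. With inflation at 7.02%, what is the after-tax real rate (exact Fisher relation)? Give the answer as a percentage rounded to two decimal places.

1.27%

After-tax nominal return = 12.7% × (1 − 0.34) = 8.3820%.
1 + r = 1.08382 / 1.07020 = 1.012727
After-tax real rate = 1.012727 − 1 → 1.27%.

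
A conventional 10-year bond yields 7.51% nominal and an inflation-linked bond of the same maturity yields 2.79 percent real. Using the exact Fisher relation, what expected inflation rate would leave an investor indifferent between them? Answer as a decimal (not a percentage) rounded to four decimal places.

0.0459

(1 + π) = (1 + i)/(1 + r) = 1.07510 / 1.02790 = 1.045919
Break-even inflation = 1.045919 − 1 → 0.0459.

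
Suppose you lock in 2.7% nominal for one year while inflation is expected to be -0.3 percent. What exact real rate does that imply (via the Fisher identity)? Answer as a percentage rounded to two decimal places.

3.01%

By the Fisher identity, 1 + r = (1 + i)/(1 + π).
1 + r = 1.02700 / 0.99700 = 1.030090
r = 1.030090 − 1 = 3.0090%, i.e. 3.01%.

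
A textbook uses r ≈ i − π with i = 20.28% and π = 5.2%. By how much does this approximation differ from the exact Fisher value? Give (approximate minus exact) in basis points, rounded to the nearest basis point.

75 basis points

Approximate: r ≈ 20.280% − 5.200% = 15.0800%
Exact: (1 + 0.2028)/(1 + 0.0520) − 1 = 14.3346%
Error = 15.0800% − 14.3346% = 0.7454% → 75 basis points.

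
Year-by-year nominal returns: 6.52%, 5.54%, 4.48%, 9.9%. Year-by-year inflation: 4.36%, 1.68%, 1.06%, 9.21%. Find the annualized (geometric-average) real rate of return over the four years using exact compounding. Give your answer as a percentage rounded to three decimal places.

2.463%

Compound the nominal returns: 1.0652 × 1.0554 × 1.0448 × 1.0990 = 1.29085988.
Compound inflation: 1.0436 × 1.0168 × 1.0106 × 1.0921 = 1.17114673.
Deflate: 1.29085988 / 1.17114673 = 1.10221875.
Annualized real rate = 1.10221875^(1/4) − 1 = 2.4630% → 2.463%.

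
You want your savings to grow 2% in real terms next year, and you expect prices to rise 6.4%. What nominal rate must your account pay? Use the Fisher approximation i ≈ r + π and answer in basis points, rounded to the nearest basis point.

i ≈ r + π = 2% + 6.4% = 840 basis points.

840 basis points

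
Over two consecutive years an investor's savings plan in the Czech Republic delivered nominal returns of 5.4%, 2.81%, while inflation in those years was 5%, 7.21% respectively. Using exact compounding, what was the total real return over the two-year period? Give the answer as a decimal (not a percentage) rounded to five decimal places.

-0.03739

Compound the nominal returns: 1.0540 × 1.0281 = 1.083617.
Compound inflation: 1.0500 × 1.0721 = 1.125705.
Deflate: 1.083617 / 1.125705 = 0.962612.
Total real return = 0.962612 − 1 → -0.03739.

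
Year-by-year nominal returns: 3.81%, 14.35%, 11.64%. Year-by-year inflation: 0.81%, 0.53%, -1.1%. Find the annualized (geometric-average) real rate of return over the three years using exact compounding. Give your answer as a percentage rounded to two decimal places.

Nominal growth factor = 1.0381 × 1.1435 × 1.1164 = 1.32524199
Price-level growth factor = 1.0081 × 1.0053 × 0.9890 = 1.00229506
Real growth factor = 1.32524199 / 1.00229506 = 1.32220745
Annualized real rate = 1.32220745^(1/3) − 1 = 9.7572% → 9.76%.

9.76%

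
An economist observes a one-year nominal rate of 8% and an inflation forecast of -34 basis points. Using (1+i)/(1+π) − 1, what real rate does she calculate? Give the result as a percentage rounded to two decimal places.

8.37%

By the Fisher relation, 1 + r = (1 + i)/(1 + π).
1 + r = 1.08000 / 0.99660 = 1.083685
r = 1.083685 − 1 = 8.3685%, i.e. 8.37%.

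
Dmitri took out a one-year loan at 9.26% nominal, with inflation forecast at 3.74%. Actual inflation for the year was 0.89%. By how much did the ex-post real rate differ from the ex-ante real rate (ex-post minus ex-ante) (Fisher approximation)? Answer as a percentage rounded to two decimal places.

Ex-ante: 9.26% − 3.74% = 5.520%
Ex-post: 9.26% − 0.89% = 8.370%
Difference (ex-post − ex-ante) = 2.8500% → 2.85%.

2.85%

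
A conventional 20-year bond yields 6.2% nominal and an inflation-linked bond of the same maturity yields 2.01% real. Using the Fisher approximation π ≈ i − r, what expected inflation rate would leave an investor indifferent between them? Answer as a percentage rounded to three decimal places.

4.190%

π ≈ i − r = 6.2% − 2.01% → 4.190%.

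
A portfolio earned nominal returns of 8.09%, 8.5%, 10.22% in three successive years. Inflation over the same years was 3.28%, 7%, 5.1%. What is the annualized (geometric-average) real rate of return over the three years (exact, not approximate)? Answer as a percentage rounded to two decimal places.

3.63%

Nominal growth factor = 1.0809 × 1.0850 × 1.1022 = 1.29263426
Price-level growth factor = 1.0328 × 1.0700 × 1.0510 = 1.16145590
Real growth factor = 1.29263426 / 1.16145590 = 1.11294304
Annualized real rate = 1.11294304^(1/3) − 1 = 3.6313% → 3.63%.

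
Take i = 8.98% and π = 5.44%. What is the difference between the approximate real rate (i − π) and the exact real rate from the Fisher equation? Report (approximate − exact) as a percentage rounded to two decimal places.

Approximate: r ≈ 8.980% − 5.440% = 3.5400%
Exact: (1 + 0.0898)/(1 + 0.0544) − 1 = 3.3574%
Error = 3.5400% − 3.3574% = 0.1826% → 0.18%.

0.18%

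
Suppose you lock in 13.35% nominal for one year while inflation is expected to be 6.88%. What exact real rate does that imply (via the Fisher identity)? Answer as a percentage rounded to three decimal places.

6.054%

By the Fisher identity, 1 + r = (1 + i)/(1 + π).
1 + r = 1.13350 / 1.06880 = 1.0605352
r = 1.0605352 − 1 = 6.05352%, i.e. 6.054%.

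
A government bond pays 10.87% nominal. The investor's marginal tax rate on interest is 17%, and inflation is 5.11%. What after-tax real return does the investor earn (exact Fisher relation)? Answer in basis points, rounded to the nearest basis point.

372 basis points

After-tax nominal return = 10.87% × (1 − 0.17) = 9.0221%.
1 + r = 1.090221 / 1.05110 = 1.037219
After-tax real rate = 1.037219 − 1 → 372 basis points.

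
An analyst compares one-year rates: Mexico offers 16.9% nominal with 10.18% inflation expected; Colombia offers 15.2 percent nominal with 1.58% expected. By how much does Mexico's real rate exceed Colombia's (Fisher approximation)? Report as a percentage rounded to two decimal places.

Mexico: 16.9% − 10.18% = 6.720%
Colombia: 15.2% − 1.58% = 13.620%
Differential = -6.900% → -6.90%.

-6.90%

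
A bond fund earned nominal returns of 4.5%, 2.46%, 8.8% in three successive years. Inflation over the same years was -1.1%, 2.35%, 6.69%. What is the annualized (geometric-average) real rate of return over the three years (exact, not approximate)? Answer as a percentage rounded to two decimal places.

2.56%

Compound the nominal returns: 1.0450 × 1.0246 × 1.0880 = 1.16492922.
Compound inflation: 0.9890 × 1.0235 × 1.0669 = 1.07996046.
Deflate: 1.16492922 / 1.07996046 = 1.07867766.
Annualized real rate = 1.07867766^(1/3) − 1 = 2.5567% → 2.56%.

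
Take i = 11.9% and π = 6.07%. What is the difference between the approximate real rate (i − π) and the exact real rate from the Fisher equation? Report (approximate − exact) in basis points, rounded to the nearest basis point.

33 basis points

Approximate: r ≈ 11.900% − 6.070% = 5.8300%
Exact: (1 + 0.1190)/(1 + 0.0607) − 1 = 5.4964%
Error = 5.8300% − 5.4964% = 0.3336% → 33 basis points.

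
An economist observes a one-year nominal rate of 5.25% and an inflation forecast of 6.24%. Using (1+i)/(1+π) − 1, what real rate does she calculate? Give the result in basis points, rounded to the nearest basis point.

-93 basis points

By the Fisher identity, 1 + r = (1 + i)/(1 + π).
1 + r = 1.05250 / 1.06240 = 0.990681
r = 0.990681 − 1 = -0.9319%, i.e. -93 basis points.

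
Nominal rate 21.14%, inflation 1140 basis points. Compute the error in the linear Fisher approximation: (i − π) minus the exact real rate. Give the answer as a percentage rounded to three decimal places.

Approximate: r ≈ 21.140% − 11.400% = 9.7400%
Exact: (1 + 0.2114)/(1 + 0.1140) − 1 = 8.7433%
Error = 9.7400% − 8.7433% = 0.9967% → 0.997%.

0.997%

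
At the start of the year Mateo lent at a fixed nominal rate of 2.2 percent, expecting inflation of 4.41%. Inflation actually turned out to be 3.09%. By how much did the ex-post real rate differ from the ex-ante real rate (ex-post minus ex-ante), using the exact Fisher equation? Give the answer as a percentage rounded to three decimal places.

1.253%

Ex-ante: (1 + 0.0220)/(1 + 0.0441) − 1 = -2.1167%
Ex-post: (1 + 0.0220)/(1 + 0.0309) − 1 = -0.8633%
Difference (ex-post − ex-ante) = 1.2533% → 1.253%.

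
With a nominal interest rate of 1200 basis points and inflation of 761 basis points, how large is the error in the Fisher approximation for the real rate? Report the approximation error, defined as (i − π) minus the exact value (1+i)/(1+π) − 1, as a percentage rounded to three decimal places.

0.310%

Approximate: r ≈ 12.000% − 7.610% = 4.3900%
Exact: (1 + 0.1200)/(1 + 0.0761) − 1 = 4.07955%
Error = 4.3900% − 4.07955% = 0.31045% → 0.310%.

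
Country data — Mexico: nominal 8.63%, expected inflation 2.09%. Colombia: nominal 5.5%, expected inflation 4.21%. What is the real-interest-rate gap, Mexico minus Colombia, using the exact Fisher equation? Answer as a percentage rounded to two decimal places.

Mexico: (1 + 0.0863)/(1 + 0.0209) − 1 = 6.4061%
Colombia: (1 + 0.0550)/(1 + 0.0421) − 1 = 1.2379%
Differential = 6.4061% − 1.2379% = 5.1682% → 5.17%.

5.17%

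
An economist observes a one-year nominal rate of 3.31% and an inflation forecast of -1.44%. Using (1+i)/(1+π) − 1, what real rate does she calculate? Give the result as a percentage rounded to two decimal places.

By the Fisher identity, 1 + r = (1 + i)/(1 + π).
1 + r = 1.03310 / 0.98560 = 1.048194
r = 1.048194 − 1 = 4.8194%, i.e. 4.82%.

4.82%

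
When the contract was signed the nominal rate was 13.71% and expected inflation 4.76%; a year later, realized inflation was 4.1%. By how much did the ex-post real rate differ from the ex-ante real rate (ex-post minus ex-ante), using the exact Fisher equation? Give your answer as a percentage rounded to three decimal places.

Ex-ante: (1 + 0.1371)/(1 + 0.0476) − 1 = 8.5433%
Ex-post: (1 + 0.1371)/(1 + 0.0410) − 1 = 9.2315%
Difference (ex-post − ex-ante) = 0.6882% → 0.688%.

0.688%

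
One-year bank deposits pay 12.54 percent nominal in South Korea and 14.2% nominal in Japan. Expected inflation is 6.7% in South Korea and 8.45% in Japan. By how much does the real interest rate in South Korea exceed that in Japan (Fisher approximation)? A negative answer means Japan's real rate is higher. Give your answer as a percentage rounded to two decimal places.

South Korea: 12.54% − 6.7% = 5.840%
Japan: 14.2% − 8.45% = 5.750%
Differential = 0.090% → 0.09%.

0.09%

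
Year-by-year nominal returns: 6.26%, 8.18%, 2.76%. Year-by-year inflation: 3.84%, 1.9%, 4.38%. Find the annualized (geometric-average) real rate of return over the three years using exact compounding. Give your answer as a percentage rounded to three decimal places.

2.265%

Compound the nominal returns: 1.0626 × 1.0818 × 1.0276 = 1.18124745.
Compound inflation: 1.0384 × 1.0190 × 1.0438 = 1.10447568.
Deflate: 1.18124745 / 1.10447568 = 1.06950970.
Annualized real rate = 1.06950970^(1/3) − 1 = 2.2653% → 2.265%.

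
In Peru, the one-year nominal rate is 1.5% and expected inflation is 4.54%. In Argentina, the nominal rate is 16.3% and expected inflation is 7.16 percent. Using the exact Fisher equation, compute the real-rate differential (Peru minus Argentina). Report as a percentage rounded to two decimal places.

-11.44%

Peru: (1 + 0.0150)/(1 + 0.0454) − 1 = -2.9080%
Argentina: (1 + 0.1630)/(1 + 0.0716) − 1 = 8.5293%
Differential = -2.9080% − 8.5293% = -11.4373% → -11.44%.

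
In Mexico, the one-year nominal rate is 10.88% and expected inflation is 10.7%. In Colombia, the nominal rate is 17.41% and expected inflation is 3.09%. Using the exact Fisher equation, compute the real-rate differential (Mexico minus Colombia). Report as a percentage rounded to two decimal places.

-13.73%

Mexico: (1 + 0.1088)/(1 + 0.1070) − 1 = 0.1626%
Colombia: (1 + 0.1741)/(1 + 0.0309) − 1 = 13.8908%
Differential = 0.1626% − 13.8908% = -13.7282% → -13.73%.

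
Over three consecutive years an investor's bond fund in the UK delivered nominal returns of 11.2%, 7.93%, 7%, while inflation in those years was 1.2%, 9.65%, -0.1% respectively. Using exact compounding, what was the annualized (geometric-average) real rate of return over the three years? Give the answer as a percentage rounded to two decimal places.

5.02%

Compound the nominal returns: 1.1120 × 1.0793 × 1.0700 = 1.28419431.
Compound inflation: 1.0120 × 1.0965 × 0.9990 = 1.10854834.
Deflate: 1.28419431 / 1.10854834 = 1.15844683.
Annualized real rate = 1.15844683^(1/3) − 1 = 5.0248% → 5.02%.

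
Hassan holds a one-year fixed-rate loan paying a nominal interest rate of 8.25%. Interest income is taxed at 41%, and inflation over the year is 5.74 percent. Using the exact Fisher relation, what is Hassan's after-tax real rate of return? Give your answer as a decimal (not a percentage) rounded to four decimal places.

-0.0083

After-tax nominal return = 8.25% × (1 − 0.41) = 4.8675%.
1 + r = 1.048675 / 1.05740 = 0.991749
After-tax real rate = 0.991749 − 1 → -0.0083.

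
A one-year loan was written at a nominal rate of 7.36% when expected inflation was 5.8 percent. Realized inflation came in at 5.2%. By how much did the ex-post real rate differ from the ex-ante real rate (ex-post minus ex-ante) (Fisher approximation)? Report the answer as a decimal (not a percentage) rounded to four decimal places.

Ex-ante: 7.36% − 5.8% = 1.560%
Ex-post: 7.36% − 5.2% = 2.160%
Difference (ex-post − ex-ante) = 0.6000% → 0.0060.

0.0060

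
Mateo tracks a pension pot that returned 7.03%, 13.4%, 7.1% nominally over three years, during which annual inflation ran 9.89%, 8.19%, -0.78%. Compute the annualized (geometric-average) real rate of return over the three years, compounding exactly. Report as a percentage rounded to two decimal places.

Compound the nominal returns: 1.0703 × 1.1340 × 1.0710 = 1.29989433.
Compound inflation: 1.0989 × 1.0819 × 0.9922 = 1.17962649.
Deflate: 1.29989433 / 1.17962649 = 1.10195417.
Annualized real rate = 1.10195417^(1/3) − 1 = 3.2891% → 3.29%.

3.29%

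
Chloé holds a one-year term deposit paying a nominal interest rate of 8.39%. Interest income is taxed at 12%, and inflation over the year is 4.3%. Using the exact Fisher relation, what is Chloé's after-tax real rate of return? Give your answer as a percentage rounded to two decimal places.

2.96%

After-tax nominal return = 8.39% × (1 − 0.12) = 7.3832%.
1 + r = 1.073832 / 1.04300 = 1.029561
After-tax real rate = 1.029561 − 1 → 2.96%.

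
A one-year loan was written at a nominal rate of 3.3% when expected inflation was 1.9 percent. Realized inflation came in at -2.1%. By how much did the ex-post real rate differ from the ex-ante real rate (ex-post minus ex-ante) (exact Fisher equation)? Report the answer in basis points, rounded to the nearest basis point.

Ex-ante: (1 + 0.0330)/(1 + 0.0190) − 1 = 1.3739%
Ex-post: (1 + 0.0330)/(1 − 0.0210) − 1 = 5.5158%
Difference (ex-post − ex-ante) = 4.1419% → 414 basis points.

414 basis points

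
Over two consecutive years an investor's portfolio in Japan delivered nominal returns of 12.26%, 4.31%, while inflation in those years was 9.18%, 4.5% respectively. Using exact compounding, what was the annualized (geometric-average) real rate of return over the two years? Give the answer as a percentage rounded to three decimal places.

1.308%

Nominal growth factor = 1.1226 × 1.0431 = 1.170984060
Price-level growth factor = 1.0918 × 1.0450 = 1.140931000
Real growth factor = 1.170984060 / 1.140931000 = 1.026340822
Annualized real rate = 1.026340822^(1/2) − 1 = 1.30848% → 1.308%.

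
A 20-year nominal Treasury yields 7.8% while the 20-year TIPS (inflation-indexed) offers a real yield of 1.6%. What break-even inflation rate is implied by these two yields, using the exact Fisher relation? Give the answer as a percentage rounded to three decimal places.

(1 + π) = (1 + i)/(1 + r) = 1.07800 / 1.01600 = 1.061024
Break-even inflation = 1.061024 − 1 → 6.102%.

6.102%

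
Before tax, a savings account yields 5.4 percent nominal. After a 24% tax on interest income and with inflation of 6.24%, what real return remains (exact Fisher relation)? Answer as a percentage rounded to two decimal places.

-2.01%

After-tax nominal return = 5.4% × (1 − 0.24) = 4.1040%.
1 + r = 1.04104 / 1.06240 = 0.979895
After-tax real rate = 0.979895 − 1 → -2.01%.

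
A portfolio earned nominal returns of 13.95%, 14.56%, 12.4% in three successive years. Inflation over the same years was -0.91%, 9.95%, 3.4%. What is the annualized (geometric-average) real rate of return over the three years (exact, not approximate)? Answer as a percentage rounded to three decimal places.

9.208%

Compound the nominal returns: 1.1395 × 1.1456 × 1.1240 = 1.46728219.
Compound inflation: 0.9909 × 1.0995 × 1.0340 = 1.12653736.
Deflate: 1.46728219 / 1.12653736 = 1.30247095.
Annualized real rate = 1.30247095^(1/3) − 1 = 9.2084% → 9.208%.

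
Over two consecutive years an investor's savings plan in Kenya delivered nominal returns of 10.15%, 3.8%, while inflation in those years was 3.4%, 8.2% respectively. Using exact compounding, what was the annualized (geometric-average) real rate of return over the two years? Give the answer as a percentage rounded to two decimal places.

Compound the nominal returns: 1.1015 × 1.0380 = 1.14335700.
Compound inflation: 1.0340 × 1.0820 = 1.11878800.
Deflate: 1.14335700 / 1.11878800 = 1.02196037.
Annualized real rate = 1.02196037^(1/2) − 1 = 1.0921% → 1.09%.

1.09%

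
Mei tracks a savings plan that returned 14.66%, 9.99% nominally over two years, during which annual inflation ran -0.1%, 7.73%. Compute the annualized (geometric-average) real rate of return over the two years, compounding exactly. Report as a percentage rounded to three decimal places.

Nominal growth factor = 1.1466 × 1.0999 = 1.26114534
Price-level growth factor = 0.9990 × 1.0773 = 1.07622270
Real growth factor = 1.26114534 / 1.07622270 = 1.17182563
Annualized real rate = 1.17182563^(1/2) − 1 = 8.2509% → 8.251%.

8.251%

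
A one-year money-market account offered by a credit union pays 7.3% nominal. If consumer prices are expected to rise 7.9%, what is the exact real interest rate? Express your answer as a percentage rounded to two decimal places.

-0.56%

By the Fisher relation, 1 + r = (1 + i)/(1 + π).
1 + r = 1.07300 / 1.07900 = 0.994439
r = 0.994439 − 1 = -0.5561%, i.e. -0.56%.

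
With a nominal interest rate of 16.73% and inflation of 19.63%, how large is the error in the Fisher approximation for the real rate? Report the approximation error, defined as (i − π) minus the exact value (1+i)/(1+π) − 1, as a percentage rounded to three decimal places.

-0.476%

Approximate: r ≈ 16.730% − 19.630% = -2.9000%
Exact: (1 + 0.1673)/(1 + 0.1963) − 1 = -2.4241%
Error = -2.9000% − (-2.4241%) = -0.4759% → -0.476%.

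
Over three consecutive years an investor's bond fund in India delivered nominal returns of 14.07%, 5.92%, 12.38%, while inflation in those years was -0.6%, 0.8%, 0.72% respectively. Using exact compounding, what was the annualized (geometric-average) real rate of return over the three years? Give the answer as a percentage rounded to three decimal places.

Nominal growth factor = 1.1407 × 1.0592 × 1.1238 = 1.35780824
Price-level growth factor = 0.9940 × 1.0080 × 1.0072 = 1.00916605
Real growth factor = 1.35780824 / 1.00916605 = 1.34547554
Annualized real rate = 1.34547554^(1/3) − 1 = 10.3973% → 10.397%.

10.397%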